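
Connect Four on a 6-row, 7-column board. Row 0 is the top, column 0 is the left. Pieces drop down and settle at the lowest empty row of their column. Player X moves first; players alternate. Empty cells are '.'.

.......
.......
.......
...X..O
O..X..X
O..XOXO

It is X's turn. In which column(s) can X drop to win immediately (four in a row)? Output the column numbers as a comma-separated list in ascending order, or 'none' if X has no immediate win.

Answer: 3

Derivation:
col 0: drop X → no win
col 1: drop X → no win
col 2: drop X → no win
col 3: drop X → WIN!
col 4: drop X → no win
col 5: drop X → no win
col 6: drop X → no win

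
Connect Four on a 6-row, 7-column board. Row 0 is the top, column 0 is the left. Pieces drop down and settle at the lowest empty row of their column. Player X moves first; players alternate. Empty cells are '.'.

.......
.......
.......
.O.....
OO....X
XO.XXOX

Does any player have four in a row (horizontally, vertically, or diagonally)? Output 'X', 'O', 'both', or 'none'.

none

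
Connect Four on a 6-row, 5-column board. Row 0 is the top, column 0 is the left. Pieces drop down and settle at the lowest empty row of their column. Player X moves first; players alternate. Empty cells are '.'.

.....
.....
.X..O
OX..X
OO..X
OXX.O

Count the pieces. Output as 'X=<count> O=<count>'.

X=6 O=6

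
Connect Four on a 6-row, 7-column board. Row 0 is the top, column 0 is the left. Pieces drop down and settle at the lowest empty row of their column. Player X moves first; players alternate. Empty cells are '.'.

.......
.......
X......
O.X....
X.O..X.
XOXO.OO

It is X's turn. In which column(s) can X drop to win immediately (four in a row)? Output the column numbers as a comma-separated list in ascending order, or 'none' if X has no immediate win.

col 0: drop X → no win
col 1: drop X → no win
col 2: drop X → no win
col 3: drop X → no win
col 4: drop X → no win
col 5: drop X → no win
col 6: drop X → no win

Answer: none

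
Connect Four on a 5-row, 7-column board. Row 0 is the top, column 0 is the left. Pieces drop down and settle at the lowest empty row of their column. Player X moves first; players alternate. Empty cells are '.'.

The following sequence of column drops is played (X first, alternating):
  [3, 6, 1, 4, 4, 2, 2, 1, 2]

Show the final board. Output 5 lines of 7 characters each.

Move 1: X drops in col 3, lands at row 4
Move 2: O drops in col 6, lands at row 4
Move 3: X drops in col 1, lands at row 4
Move 4: O drops in col 4, lands at row 4
Move 5: X drops in col 4, lands at row 3
Move 6: O drops in col 2, lands at row 4
Move 7: X drops in col 2, lands at row 3
Move 8: O drops in col 1, lands at row 3
Move 9: X drops in col 2, lands at row 2

Answer: .......
.......
..X....
.OX.X..
.XOXO.O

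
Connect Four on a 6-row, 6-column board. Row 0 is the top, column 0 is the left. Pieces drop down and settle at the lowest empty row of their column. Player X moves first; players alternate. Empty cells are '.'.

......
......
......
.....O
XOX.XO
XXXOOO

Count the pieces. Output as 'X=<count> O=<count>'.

X=6 O=6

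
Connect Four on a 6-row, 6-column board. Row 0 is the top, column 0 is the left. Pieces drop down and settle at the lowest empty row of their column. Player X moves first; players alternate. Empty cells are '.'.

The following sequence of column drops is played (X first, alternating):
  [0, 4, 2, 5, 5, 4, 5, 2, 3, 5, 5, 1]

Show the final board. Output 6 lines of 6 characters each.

Move 1: X drops in col 0, lands at row 5
Move 2: O drops in col 4, lands at row 5
Move 3: X drops in col 2, lands at row 5
Move 4: O drops in col 5, lands at row 5
Move 5: X drops in col 5, lands at row 4
Move 6: O drops in col 4, lands at row 4
Move 7: X drops in col 5, lands at row 3
Move 8: O drops in col 2, lands at row 4
Move 9: X drops in col 3, lands at row 5
Move 10: O drops in col 5, lands at row 2
Move 11: X drops in col 5, lands at row 1
Move 12: O drops in col 1, lands at row 5

Answer: ......
.....X
.....O
.....X
..O.OX
XOXXOO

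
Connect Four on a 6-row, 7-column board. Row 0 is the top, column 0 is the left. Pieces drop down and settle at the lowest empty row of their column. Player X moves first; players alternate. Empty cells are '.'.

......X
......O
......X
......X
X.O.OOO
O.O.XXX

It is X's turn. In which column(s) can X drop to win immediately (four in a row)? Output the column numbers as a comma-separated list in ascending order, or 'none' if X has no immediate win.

col 0: drop X → no win
col 1: drop X → no win
col 2: drop X → no win
col 3: drop X → WIN!
col 4: drop X → no win
col 5: drop X → no win

Answer: 3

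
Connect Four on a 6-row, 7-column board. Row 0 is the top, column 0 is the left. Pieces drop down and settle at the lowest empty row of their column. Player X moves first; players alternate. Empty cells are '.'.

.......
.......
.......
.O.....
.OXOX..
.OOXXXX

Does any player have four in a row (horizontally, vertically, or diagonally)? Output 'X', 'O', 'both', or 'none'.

X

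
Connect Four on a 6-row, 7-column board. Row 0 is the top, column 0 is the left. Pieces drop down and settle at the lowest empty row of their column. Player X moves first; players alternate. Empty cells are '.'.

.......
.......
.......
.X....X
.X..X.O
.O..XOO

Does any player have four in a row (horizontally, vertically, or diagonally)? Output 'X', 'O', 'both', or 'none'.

none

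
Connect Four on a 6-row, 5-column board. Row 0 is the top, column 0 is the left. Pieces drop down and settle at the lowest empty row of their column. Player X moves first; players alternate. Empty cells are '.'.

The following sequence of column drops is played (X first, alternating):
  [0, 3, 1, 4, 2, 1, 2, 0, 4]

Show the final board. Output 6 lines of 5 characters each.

Answer: .....
.....
.....
.....
OOX.X
XXXOO

Derivation:
Move 1: X drops in col 0, lands at row 5
Move 2: O drops in col 3, lands at row 5
Move 3: X drops in col 1, lands at row 5
Move 4: O drops in col 4, lands at row 5
Move 5: X drops in col 2, lands at row 5
Move 6: O drops in col 1, lands at row 4
Move 7: X drops in col 2, lands at row 4
Move 8: O drops in col 0, lands at row 4
Move 9: X drops in col 4, lands at row 4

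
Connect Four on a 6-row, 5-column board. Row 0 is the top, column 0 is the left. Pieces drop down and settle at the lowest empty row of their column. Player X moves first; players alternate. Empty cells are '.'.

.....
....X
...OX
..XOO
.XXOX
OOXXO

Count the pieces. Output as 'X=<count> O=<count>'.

X=8 O=7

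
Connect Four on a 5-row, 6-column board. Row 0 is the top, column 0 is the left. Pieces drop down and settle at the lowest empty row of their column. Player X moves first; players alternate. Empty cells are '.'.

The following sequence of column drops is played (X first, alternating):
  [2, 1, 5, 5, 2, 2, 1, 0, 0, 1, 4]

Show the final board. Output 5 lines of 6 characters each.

Answer: ......
......
.OO...
XXX..O
OOX.XX

Derivation:
Move 1: X drops in col 2, lands at row 4
Move 2: O drops in col 1, lands at row 4
Move 3: X drops in col 5, lands at row 4
Move 4: O drops in col 5, lands at row 3
Move 5: X drops in col 2, lands at row 3
Move 6: O drops in col 2, lands at row 2
Move 7: X drops in col 1, lands at row 3
Move 8: O drops in col 0, lands at row 4
Move 9: X drops in col 0, lands at row 3
Move 10: O drops in col 1, lands at row 2
Move 11: X drops in col 4, lands at row 4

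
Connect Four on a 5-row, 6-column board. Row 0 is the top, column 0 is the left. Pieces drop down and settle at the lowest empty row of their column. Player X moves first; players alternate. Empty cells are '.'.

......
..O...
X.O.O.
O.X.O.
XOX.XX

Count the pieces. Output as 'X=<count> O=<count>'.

X=6 O=6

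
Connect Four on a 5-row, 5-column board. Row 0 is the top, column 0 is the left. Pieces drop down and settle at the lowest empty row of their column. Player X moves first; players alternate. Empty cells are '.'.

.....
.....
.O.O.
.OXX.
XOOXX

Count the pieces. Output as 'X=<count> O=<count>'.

X=5 O=5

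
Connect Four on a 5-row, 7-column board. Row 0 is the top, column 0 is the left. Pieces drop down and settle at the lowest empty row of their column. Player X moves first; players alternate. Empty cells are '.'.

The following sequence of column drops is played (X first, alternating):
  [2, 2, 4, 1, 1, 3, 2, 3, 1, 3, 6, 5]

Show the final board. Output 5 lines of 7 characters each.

Answer: .......
.......
.XXO...
.XOO...
.OXOXOX

Derivation:
Move 1: X drops in col 2, lands at row 4
Move 2: O drops in col 2, lands at row 3
Move 3: X drops in col 4, lands at row 4
Move 4: O drops in col 1, lands at row 4
Move 5: X drops in col 1, lands at row 3
Move 6: O drops in col 3, lands at row 4
Move 7: X drops in col 2, lands at row 2
Move 8: O drops in col 3, lands at row 3
Move 9: X drops in col 1, lands at row 2
Move 10: O drops in col 3, lands at row 2
Move 11: X drops in col 6, lands at row 4
Move 12: O drops in col 5, lands at row 4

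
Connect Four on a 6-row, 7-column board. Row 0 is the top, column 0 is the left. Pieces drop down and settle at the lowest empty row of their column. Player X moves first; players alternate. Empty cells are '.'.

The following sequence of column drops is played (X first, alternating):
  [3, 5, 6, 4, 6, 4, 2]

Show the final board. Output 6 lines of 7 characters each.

Answer: .......
.......
.......
.......
....O.X
..XXOOX

Derivation:
Move 1: X drops in col 3, lands at row 5
Move 2: O drops in col 5, lands at row 5
Move 3: X drops in col 6, lands at row 5
Move 4: O drops in col 4, lands at row 5
Move 5: X drops in col 6, lands at row 4
Move 6: O drops in col 4, lands at row 4
Move 7: X drops in col 2, lands at row 5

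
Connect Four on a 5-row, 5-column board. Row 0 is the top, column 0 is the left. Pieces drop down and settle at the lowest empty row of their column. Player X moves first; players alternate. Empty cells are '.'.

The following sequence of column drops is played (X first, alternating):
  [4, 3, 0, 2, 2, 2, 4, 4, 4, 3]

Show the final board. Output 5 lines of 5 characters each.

Move 1: X drops in col 4, lands at row 4
Move 2: O drops in col 3, lands at row 4
Move 3: X drops in col 0, lands at row 4
Move 4: O drops in col 2, lands at row 4
Move 5: X drops in col 2, lands at row 3
Move 6: O drops in col 2, lands at row 2
Move 7: X drops in col 4, lands at row 3
Move 8: O drops in col 4, lands at row 2
Move 9: X drops in col 4, lands at row 1
Move 10: O drops in col 3, lands at row 3

Answer: .....
....X
..O.O
..XOX
X.OOX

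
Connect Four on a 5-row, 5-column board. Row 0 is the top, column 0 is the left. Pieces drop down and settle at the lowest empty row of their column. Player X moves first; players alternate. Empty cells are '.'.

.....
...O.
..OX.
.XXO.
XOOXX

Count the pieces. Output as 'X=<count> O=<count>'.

X=6 O=5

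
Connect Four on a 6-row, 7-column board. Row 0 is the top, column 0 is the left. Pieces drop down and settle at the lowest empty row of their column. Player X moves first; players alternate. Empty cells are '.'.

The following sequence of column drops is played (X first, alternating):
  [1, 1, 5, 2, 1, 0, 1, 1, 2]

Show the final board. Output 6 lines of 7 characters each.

Move 1: X drops in col 1, lands at row 5
Move 2: O drops in col 1, lands at row 4
Move 3: X drops in col 5, lands at row 5
Move 4: O drops in col 2, lands at row 5
Move 5: X drops in col 1, lands at row 3
Move 6: O drops in col 0, lands at row 5
Move 7: X drops in col 1, lands at row 2
Move 8: O drops in col 1, lands at row 1
Move 9: X drops in col 2, lands at row 4

Answer: .......
.O.....
.X.....
.X.....
.OX....
OXO..X.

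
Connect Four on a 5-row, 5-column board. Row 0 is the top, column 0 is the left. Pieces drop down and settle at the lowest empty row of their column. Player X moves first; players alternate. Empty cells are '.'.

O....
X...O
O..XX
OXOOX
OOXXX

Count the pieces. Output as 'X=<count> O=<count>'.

X=8 O=8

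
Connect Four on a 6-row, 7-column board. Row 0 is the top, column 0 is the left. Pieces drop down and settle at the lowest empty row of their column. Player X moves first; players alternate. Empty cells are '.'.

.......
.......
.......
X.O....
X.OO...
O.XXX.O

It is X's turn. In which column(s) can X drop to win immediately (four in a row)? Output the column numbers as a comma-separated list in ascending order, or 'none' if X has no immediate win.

col 0: drop X → no win
col 1: drop X → WIN!
col 2: drop X → no win
col 3: drop X → no win
col 4: drop X → no win
col 5: drop X → WIN!
col 6: drop X → no win

Answer: 1,5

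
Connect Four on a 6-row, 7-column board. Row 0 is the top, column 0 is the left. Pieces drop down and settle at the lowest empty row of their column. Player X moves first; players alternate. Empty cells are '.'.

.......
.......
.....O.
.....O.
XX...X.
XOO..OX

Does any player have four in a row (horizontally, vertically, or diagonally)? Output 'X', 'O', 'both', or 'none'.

none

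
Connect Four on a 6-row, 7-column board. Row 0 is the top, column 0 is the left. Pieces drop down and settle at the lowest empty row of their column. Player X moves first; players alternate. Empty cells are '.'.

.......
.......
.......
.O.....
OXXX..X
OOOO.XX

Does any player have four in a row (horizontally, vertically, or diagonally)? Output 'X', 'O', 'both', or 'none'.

O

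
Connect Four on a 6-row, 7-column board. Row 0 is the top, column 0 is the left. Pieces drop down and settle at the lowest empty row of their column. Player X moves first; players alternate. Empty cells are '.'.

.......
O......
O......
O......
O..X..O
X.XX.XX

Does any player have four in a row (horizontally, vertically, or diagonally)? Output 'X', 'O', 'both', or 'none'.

O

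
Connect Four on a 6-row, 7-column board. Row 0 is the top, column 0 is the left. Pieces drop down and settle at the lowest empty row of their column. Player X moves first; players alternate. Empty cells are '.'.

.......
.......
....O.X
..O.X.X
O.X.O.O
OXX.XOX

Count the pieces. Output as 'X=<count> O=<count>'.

X=8 O=7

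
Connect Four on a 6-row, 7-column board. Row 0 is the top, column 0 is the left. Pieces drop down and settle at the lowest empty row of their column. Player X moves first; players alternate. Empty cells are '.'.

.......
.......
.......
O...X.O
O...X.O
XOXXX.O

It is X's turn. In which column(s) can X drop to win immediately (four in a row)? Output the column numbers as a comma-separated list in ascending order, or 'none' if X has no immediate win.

col 0: drop X → no win
col 1: drop X → no win
col 2: drop X → no win
col 3: drop X → no win
col 4: drop X → WIN!
col 5: drop X → WIN!
col 6: drop X → no win

Answer: 4,5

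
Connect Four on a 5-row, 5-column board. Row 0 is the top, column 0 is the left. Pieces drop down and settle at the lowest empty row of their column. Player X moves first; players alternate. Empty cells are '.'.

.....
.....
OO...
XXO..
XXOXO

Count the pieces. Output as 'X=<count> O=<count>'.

X=5 O=5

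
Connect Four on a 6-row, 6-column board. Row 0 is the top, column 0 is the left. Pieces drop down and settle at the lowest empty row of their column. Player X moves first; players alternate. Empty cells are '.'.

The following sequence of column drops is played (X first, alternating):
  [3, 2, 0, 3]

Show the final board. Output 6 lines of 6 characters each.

Answer: ......
......
......
......
...O..
X.OX..

Derivation:
Move 1: X drops in col 3, lands at row 5
Move 2: O drops in col 2, lands at row 5
Move 3: X drops in col 0, lands at row 5
Move 4: O drops in col 3, lands at row 4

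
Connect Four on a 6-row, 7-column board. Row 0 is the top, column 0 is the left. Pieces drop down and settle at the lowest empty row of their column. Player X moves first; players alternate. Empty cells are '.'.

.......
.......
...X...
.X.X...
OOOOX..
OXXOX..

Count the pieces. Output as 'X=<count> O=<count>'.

X=7 O=6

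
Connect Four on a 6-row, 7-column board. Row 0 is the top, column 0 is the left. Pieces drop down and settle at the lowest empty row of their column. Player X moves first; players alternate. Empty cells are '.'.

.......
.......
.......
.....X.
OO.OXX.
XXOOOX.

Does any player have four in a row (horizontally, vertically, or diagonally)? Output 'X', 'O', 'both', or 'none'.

none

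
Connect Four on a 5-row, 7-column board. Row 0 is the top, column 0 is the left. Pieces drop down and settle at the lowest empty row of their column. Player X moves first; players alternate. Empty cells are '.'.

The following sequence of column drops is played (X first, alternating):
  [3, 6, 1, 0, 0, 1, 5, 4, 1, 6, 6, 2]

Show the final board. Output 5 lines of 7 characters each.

Answer: .......
.......
.X....X
XO....O
OXOXOXO

Derivation:
Move 1: X drops in col 3, lands at row 4
Move 2: O drops in col 6, lands at row 4
Move 3: X drops in col 1, lands at row 4
Move 4: O drops in col 0, lands at row 4
Move 5: X drops in col 0, lands at row 3
Move 6: O drops in col 1, lands at row 3
Move 7: X drops in col 5, lands at row 4
Move 8: O drops in col 4, lands at row 4
Move 9: X drops in col 1, lands at row 2
Move 10: O drops in col 6, lands at row 3
Move 11: X drops in col 6, lands at row 2
Move 12: O drops in col 2, lands at row 4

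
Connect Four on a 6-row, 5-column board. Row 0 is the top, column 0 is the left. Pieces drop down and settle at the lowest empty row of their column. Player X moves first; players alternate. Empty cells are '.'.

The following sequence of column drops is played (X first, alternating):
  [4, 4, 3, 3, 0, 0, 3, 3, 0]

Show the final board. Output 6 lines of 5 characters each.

Answer: .....
.....
...O.
X..X.
O..OO
X..XX

Derivation:
Move 1: X drops in col 4, lands at row 5
Move 2: O drops in col 4, lands at row 4
Move 3: X drops in col 3, lands at row 5
Move 4: O drops in col 3, lands at row 4
Move 5: X drops in col 0, lands at row 5
Move 6: O drops in col 0, lands at row 4
Move 7: X drops in col 3, lands at row 3
Move 8: O drops in col 3, lands at row 2
Move 9: X drops in col 0, lands at row 3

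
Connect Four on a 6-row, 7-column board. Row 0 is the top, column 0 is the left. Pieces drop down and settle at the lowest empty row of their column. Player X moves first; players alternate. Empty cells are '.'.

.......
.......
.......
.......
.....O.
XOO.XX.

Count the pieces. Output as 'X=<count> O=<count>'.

X=3 O=3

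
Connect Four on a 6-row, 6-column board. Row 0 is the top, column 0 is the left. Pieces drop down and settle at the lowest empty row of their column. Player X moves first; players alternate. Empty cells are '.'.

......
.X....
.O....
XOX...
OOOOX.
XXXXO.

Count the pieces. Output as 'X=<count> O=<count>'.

X=8 O=7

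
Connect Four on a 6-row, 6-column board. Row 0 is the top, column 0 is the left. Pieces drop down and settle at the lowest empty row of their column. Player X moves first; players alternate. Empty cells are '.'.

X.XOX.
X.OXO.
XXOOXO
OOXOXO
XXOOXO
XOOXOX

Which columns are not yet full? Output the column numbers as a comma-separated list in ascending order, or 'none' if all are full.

Answer: 1,5

Derivation:
col 0: top cell = 'X' → FULL
col 1: top cell = '.' → open
col 2: top cell = 'X' → FULL
col 3: top cell = 'O' → FULL
col 4: top cell = 'X' → FULL
col 5: top cell = '.' → open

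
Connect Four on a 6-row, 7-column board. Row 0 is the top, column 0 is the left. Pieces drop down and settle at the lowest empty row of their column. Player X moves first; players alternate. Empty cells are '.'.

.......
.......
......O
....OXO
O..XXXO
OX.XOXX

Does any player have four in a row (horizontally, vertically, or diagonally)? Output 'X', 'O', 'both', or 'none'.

none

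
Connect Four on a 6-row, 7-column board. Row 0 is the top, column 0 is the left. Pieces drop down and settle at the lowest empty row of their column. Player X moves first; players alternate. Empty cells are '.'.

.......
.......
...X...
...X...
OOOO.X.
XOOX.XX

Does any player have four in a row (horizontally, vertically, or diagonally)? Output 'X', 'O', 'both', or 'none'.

O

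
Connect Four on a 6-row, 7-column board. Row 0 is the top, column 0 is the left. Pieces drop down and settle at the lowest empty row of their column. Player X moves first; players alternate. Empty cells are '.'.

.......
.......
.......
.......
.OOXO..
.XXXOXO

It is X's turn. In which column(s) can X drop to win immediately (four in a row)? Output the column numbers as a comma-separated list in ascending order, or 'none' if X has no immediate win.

Answer: 0

Derivation:
col 0: drop X → WIN!
col 1: drop X → no win
col 2: drop X → no win
col 3: drop X → no win
col 4: drop X → no win
col 5: drop X → no win
col 6: drop X → no win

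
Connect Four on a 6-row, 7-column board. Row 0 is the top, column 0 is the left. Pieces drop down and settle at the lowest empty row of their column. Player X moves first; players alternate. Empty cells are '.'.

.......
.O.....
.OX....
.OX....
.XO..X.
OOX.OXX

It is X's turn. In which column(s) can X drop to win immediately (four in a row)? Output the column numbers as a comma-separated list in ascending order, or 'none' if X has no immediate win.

Answer: none

Derivation:
col 0: drop X → no win
col 1: drop X → no win
col 2: drop X → no win
col 3: drop X → no win
col 4: drop X → no win
col 5: drop X → no win
col 6: drop X → no win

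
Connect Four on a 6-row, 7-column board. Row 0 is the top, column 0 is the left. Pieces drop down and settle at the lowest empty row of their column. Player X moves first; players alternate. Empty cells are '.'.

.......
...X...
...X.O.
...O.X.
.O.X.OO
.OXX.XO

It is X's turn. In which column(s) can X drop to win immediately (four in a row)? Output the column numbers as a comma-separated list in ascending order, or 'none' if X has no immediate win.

Answer: 4

Derivation:
col 0: drop X → no win
col 1: drop X → no win
col 2: drop X → no win
col 3: drop X → no win
col 4: drop X → WIN!
col 5: drop X → no win
col 6: drop X → no win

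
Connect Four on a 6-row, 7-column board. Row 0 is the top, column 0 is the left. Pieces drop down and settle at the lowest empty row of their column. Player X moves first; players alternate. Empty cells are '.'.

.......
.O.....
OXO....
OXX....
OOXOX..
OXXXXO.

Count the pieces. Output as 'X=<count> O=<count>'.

X=9 O=9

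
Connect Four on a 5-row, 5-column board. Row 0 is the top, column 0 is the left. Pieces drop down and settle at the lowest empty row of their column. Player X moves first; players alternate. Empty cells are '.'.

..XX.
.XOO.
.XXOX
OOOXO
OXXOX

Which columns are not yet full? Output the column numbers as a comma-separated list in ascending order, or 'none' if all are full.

Answer: 0,1,4

Derivation:
col 0: top cell = '.' → open
col 1: top cell = '.' → open
col 2: top cell = 'X' → FULL
col 3: top cell = 'X' → FULL
col 4: top cell = '.' → open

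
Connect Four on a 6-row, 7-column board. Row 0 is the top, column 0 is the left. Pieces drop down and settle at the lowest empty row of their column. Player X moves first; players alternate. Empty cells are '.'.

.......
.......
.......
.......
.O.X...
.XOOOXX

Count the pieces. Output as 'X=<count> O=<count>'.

X=4 O=4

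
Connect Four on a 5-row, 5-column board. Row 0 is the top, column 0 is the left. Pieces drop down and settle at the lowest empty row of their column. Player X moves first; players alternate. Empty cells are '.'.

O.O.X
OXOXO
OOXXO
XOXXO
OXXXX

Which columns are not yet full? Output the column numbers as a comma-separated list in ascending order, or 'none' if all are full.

col 0: top cell = 'O' → FULL
col 1: top cell = '.' → open
col 2: top cell = 'O' → FULL
col 3: top cell = '.' → open
col 4: top cell = 'X' → FULL

Answer: 1,3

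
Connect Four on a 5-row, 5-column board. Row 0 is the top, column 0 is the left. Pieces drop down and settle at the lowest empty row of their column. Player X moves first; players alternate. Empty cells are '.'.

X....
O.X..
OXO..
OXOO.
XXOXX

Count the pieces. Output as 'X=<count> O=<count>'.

X=8 O=7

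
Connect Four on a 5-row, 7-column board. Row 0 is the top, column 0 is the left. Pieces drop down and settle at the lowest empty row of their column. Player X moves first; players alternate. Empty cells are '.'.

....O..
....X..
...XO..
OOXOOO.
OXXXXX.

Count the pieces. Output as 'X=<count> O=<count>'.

X=8 O=8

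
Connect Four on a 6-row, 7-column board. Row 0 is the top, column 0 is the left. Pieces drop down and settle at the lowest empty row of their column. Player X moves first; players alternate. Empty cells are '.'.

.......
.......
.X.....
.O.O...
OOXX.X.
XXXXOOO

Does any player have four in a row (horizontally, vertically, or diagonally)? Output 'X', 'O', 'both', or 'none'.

X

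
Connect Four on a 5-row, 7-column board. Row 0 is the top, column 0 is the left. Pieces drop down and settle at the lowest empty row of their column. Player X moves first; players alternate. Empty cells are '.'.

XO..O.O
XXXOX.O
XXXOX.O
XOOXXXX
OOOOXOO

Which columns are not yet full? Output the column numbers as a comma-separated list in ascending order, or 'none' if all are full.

Answer: 2,3,5

Derivation:
col 0: top cell = 'X' → FULL
col 1: top cell = 'O' → FULL
col 2: top cell = '.' → open
col 3: top cell = '.' → open
col 4: top cell = 'O' → FULL
col 5: top cell = '.' → open
col 6: top cell = 'O' → FULL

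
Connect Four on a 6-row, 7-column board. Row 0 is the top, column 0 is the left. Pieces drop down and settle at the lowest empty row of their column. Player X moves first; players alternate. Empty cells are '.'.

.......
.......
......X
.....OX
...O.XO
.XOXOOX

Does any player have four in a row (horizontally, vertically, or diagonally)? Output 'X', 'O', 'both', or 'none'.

none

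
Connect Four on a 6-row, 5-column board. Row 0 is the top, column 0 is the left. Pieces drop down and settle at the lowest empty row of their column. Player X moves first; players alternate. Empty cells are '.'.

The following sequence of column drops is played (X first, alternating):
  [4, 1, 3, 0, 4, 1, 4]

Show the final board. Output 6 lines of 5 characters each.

Move 1: X drops in col 4, lands at row 5
Move 2: O drops in col 1, lands at row 5
Move 3: X drops in col 3, lands at row 5
Move 4: O drops in col 0, lands at row 5
Move 5: X drops in col 4, lands at row 4
Move 6: O drops in col 1, lands at row 4
Move 7: X drops in col 4, lands at row 3

Answer: .....
.....
.....
....X
.O..X
OO.XX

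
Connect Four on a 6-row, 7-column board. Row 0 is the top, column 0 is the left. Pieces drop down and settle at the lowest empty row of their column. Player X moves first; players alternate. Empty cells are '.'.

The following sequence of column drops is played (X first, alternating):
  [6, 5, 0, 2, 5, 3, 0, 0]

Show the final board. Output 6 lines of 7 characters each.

Answer: .......
.......
.......
O......
X....X.
X.OO.OX

Derivation:
Move 1: X drops in col 6, lands at row 5
Move 2: O drops in col 5, lands at row 5
Move 3: X drops in col 0, lands at row 5
Move 4: O drops in col 2, lands at row 5
Move 5: X drops in col 5, lands at row 4
Move 6: O drops in col 3, lands at row 5
Move 7: X drops in col 0, lands at row 4
Move 8: O drops in col 0, lands at row 3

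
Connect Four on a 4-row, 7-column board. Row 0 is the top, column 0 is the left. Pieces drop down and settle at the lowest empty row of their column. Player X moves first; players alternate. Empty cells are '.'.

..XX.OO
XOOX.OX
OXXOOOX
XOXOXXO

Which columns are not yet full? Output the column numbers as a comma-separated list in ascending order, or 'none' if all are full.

Answer: 0,1,4

Derivation:
col 0: top cell = '.' → open
col 1: top cell = '.' → open
col 2: top cell = 'X' → FULL
col 3: top cell = 'X' → FULL
col 4: top cell = '.' → open
col 5: top cell = 'O' → FULL
col 6: top cell = 'O' → FULL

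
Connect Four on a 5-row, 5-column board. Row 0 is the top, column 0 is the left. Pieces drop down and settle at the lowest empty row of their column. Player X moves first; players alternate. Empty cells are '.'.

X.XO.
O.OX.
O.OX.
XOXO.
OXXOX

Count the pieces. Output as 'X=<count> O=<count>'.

X=9 O=9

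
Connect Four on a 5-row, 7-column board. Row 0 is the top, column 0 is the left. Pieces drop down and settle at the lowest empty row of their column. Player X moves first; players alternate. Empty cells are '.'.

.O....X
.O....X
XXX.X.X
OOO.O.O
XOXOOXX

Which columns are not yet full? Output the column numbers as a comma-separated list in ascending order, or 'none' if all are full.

Answer: 0,2,3,4,5

Derivation:
col 0: top cell = '.' → open
col 1: top cell = 'O' → FULL
col 2: top cell = '.' → open
col 3: top cell = '.' → open
col 4: top cell = '.' → open
col 5: top cell = '.' → open
col 6: top cell = 'X' → FULL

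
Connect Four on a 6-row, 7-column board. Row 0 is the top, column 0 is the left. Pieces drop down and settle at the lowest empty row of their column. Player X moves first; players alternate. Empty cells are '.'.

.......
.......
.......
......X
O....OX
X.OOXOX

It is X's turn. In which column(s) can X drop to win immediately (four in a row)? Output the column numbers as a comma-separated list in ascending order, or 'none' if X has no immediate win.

col 0: drop X → no win
col 1: drop X → no win
col 2: drop X → no win
col 3: drop X → no win
col 4: drop X → no win
col 5: drop X → no win
col 6: drop X → WIN!

Answer: 6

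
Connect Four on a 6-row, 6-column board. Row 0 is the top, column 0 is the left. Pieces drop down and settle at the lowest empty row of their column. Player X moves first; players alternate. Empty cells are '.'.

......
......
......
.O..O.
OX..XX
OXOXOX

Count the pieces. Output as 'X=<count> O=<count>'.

X=6 O=6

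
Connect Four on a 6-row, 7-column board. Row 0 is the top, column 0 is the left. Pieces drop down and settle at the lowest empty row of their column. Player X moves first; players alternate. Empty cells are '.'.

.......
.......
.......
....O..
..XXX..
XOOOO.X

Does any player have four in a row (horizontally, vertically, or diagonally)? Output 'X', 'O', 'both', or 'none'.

O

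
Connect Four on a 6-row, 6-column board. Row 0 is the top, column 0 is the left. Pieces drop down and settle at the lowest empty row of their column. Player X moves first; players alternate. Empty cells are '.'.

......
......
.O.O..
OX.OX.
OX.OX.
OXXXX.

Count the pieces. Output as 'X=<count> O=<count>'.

X=8 O=7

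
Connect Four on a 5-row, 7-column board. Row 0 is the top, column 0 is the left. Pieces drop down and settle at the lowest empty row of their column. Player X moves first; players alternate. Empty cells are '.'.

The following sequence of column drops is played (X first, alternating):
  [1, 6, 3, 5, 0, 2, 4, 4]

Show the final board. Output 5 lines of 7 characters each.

Move 1: X drops in col 1, lands at row 4
Move 2: O drops in col 6, lands at row 4
Move 3: X drops in col 3, lands at row 4
Move 4: O drops in col 5, lands at row 4
Move 5: X drops in col 0, lands at row 4
Move 6: O drops in col 2, lands at row 4
Move 7: X drops in col 4, lands at row 4
Move 8: O drops in col 4, lands at row 3

Answer: .......
.......
.......
....O..
XXOXXOO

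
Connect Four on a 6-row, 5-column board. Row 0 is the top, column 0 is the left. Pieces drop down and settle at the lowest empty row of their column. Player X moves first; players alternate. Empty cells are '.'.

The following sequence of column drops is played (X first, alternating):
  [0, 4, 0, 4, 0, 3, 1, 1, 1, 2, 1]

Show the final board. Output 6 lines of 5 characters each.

Move 1: X drops in col 0, lands at row 5
Move 2: O drops in col 4, lands at row 5
Move 3: X drops in col 0, lands at row 4
Move 4: O drops in col 4, lands at row 4
Move 5: X drops in col 0, lands at row 3
Move 6: O drops in col 3, lands at row 5
Move 7: X drops in col 1, lands at row 5
Move 8: O drops in col 1, lands at row 4
Move 9: X drops in col 1, lands at row 3
Move 10: O drops in col 2, lands at row 5
Move 11: X drops in col 1, lands at row 2

Answer: .....
.....
.X...
XX...
XO..O
XXOOO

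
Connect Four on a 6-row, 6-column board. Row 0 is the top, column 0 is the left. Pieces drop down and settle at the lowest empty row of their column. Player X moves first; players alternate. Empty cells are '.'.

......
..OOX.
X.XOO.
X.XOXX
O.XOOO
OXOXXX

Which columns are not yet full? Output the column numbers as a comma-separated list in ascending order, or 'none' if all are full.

col 0: top cell = '.' → open
col 1: top cell = '.' → open
col 2: top cell = '.' → open
col 3: top cell = '.' → open
col 4: top cell = '.' → open
col 5: top cell = '.' → open

Answer: 0,1,2,3,4,5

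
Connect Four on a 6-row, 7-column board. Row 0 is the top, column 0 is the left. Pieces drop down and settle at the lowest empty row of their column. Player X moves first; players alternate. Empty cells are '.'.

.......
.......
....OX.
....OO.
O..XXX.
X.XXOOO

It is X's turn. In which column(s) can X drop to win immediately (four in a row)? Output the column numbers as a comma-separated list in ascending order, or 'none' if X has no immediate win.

col 0: drop X → no win
col 1: drop X → WIN!
col 2: drop X → WIN!
col 3: drop X → no win
col 4: drop X → no win
col 5: drop X → no win
col 6: drop X → WIN!

Answer: 1,2,6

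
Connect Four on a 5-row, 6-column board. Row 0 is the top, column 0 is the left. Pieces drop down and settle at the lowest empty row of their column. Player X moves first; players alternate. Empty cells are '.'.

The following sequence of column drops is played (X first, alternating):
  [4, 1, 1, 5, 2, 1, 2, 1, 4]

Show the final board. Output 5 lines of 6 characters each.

Answer: ......
.O....
.O....
.XX.X.
.OX.XO

Derivation:
Move 1: X drops in col 4, lands at row 4
Move 2: O drops in col 1, lands at row 4
Move 3: X drops in col 1, lands at row 3
Move 4: O drops in col 5, lands at row 4
Move 5: X drops in col 2, lands at row 4
Move 6: O drops in col 1, lands at row 2
Move 7: X drops in col 2, lands at row 3
Move 8: O drops in col 1, lands at row 1
Move 9: X drops in col 4, lands at row 3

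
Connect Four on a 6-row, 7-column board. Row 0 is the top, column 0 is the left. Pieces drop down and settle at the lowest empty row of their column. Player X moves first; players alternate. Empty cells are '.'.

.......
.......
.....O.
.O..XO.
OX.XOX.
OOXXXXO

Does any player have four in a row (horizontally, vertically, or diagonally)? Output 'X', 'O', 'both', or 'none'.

X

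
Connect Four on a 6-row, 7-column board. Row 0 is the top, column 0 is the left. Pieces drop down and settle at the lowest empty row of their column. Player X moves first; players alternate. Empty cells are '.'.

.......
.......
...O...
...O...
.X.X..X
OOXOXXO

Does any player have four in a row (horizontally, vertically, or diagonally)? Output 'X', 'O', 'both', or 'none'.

none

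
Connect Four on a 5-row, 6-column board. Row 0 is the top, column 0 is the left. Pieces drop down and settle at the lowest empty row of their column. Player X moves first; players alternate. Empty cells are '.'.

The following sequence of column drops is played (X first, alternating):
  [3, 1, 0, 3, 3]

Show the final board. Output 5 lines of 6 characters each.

Answer: ......
......
...X..
...O..
XO.X..

Derivation:
Move 1: X drops in col 3, lands at row 4
Move 2: O drops in col 1, lands at row 4
Move 3: X drops in col 0, lands at row 4
Move 4: O drops in col 3, lands at row 3
Move 5: X drops in col 3, lands at row 2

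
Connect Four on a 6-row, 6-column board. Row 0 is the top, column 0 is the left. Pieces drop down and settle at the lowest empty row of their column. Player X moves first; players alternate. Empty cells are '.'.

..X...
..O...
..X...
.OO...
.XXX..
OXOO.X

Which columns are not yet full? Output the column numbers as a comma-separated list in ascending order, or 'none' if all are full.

Answer: 0,1,3,4,5

Derivation:
col 0: top cell = '.' → open
col 1: top cell = '.' → open
col 2: top cell = 'X' → FULL
col 3: top cell = '.' → open
col 4: top cell = '.' → open
col 5: top cell = '.' → open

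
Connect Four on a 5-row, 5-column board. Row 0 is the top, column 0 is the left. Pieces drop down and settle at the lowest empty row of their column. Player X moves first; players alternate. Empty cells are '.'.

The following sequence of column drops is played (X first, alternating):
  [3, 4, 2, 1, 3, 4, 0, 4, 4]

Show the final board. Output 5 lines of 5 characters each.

Move 1: X drops in col 3, lands at row 4
Move 2: O drops in col 4, lands at row 4
Move 3: X drops in col 2, lands at row 4
Move 4: O drops in col 1, lands at row 4
Move 5: X drops in col 3, lands at row 3
Move 6: O drops in col 4, lands at row 3
Move 7: X drops in col 0, lands at row 4
Move 8: O drops in col 4, lands at row 2
Move 9: X drops in col 4, lands at row 1

Answer: .....
....X
....O
...XO
XOXXO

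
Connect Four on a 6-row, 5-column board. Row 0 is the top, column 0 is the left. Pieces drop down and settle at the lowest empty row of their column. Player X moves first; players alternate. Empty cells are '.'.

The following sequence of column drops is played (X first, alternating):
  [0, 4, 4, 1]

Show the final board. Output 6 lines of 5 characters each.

Move 1: X drops in col 0, lands at row 5
Move 2: O drops in col 4, lands at row 5
Move 3: X drops in col 4, lands at row 4
Move 4: O drops in col 1, lands at row 5

Answer: .....
.....
.....
.....
....X
XO..O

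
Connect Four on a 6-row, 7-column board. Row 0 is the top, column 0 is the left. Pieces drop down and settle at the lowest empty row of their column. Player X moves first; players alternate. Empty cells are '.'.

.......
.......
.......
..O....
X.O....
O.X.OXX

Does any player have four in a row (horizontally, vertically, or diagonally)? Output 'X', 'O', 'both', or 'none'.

none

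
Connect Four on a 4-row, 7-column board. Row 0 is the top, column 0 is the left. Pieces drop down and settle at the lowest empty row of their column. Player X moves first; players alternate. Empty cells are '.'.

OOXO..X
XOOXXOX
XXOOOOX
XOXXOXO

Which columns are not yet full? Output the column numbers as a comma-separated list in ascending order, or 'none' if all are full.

Answer: 4,5

Derivation:
col 0: top cell = 'O' → FULL
col 1: top cell = 'O' → FULL
col 2: top cell = 'X' → FULL
col 3: top cell = 'O' → FULL
col 4: top cell = '.' → open
col 5: top cell = '.' → open
col 6: top cell = 'X' → FULL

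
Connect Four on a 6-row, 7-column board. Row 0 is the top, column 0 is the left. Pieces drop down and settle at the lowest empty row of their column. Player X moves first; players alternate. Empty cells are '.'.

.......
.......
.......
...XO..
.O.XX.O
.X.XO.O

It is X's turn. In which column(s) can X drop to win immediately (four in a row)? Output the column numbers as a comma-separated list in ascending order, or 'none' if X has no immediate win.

col 0: drop X → no win
col 1: drop X → no win
col 2: drop X → no win
col 3: drop X → WIN!
col 4: drop X → no win
col 5: drop X → no win
col 6: drop X → no win

Answer: 3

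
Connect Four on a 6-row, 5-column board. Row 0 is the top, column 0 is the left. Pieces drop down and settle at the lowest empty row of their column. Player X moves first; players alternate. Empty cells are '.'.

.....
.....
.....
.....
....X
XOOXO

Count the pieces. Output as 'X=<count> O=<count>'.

X=3 O=3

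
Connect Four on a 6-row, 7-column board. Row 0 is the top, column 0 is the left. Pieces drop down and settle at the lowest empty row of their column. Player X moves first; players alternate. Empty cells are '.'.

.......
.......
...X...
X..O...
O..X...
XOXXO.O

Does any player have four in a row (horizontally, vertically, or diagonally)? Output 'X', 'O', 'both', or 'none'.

none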